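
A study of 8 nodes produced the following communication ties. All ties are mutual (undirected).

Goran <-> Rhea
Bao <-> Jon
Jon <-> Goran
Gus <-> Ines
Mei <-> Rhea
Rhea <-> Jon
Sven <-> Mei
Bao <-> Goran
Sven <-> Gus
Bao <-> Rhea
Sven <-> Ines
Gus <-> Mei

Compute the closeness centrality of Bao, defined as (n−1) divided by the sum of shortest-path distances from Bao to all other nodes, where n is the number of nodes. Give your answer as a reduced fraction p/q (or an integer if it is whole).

Distances from Bao: Goran:1, Gus:3, Ines:4, Jon:1, Mei:2, Rhea:1, Sven:3. Sum = 15.
n = 8, so closeness = 7/15.

7/15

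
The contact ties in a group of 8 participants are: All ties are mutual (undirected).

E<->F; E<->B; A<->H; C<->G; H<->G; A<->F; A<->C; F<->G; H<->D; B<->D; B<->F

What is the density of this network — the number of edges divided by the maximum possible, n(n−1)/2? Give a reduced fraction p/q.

There are 11 edges and 8 nodes, so the maximum possible is C(8,2) = 28.
Density = 11/28.

11/28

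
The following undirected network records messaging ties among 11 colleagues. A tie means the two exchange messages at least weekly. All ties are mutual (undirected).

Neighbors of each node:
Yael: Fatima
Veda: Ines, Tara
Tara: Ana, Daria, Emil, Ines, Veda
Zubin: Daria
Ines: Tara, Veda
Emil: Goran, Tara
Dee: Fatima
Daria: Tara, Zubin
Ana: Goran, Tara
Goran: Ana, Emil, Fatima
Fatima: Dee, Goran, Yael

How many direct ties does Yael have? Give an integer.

1

Yael is directly tied to Fatima. That is 1 neighbor, so the degree of Yael is 1.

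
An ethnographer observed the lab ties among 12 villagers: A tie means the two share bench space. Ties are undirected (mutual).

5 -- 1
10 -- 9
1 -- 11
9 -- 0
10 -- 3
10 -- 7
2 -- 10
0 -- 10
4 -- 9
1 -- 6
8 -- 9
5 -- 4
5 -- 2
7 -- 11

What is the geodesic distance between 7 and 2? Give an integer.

One shortest route is 7 – 10 – 2, which uses 2 edges, and 7 and 2 are not directly tied, so nothing shorter exists. So d(7,2) = 2.

2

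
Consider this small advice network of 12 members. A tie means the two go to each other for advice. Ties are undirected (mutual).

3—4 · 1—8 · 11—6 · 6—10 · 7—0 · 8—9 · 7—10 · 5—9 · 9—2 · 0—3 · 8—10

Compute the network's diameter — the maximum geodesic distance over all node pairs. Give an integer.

7

Eccentricity of each node (its greatest distance to any other): 0:5, 1:6, 2:7, 3:6, 4:7, 5:7, 6:5, 7:4, 8:5, 9:6, 10:4, 11:6.
The maximum eccentricity is 7, realized for instance by the pair 5–4 via 5 – 9 – 8 – 10 – 7 – 0 – 3 – 4. So the diameter is 7.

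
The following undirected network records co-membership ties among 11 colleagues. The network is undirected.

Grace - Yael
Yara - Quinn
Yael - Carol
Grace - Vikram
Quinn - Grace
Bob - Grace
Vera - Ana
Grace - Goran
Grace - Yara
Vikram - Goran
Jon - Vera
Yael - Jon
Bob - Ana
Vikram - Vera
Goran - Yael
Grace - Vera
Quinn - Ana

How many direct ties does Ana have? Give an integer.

3

Ana is directly tied to Bob, Quinn, and Vera. That is 3 neighbors, so the degree of Ana is 3.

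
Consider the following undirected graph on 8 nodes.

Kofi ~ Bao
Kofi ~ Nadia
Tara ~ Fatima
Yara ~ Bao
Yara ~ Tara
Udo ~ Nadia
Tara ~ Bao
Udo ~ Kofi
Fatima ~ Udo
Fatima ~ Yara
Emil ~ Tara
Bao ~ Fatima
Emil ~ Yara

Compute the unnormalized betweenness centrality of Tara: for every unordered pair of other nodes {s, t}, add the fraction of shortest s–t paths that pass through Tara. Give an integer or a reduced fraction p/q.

5/2

Pairs whose geodesics pass through Tara — Emil–Fatima: 1/2; Emil–Bao: 1/2; Emil–Udo: 1/2; Emil–Kofi: 1/2; Emil–Nadia: 2/4.
All other pairs contribute 0.
Summing the contributions gives betweenness(Tara) = 5/2.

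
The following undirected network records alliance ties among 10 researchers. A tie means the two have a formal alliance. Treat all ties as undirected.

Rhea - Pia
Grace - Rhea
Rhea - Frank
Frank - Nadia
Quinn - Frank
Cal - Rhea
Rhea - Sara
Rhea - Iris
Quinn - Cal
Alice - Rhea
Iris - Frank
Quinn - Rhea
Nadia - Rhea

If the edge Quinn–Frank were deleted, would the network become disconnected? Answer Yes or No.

No

Even without that edge, Quinn still reaches Frank via Quinn – Rhea – Frank, so the network stays connected. Not a bridge.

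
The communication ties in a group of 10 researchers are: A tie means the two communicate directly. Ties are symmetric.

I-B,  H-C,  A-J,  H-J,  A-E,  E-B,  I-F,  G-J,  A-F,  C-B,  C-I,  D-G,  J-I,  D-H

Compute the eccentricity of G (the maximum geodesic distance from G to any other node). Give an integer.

3

Distances from G: A:2, B:3, C:3, D:1, E:3, F:3, H:2, I:2, J:1.
The largest is 3 (to C, B, F, and E), so the eccentricity of G is 3.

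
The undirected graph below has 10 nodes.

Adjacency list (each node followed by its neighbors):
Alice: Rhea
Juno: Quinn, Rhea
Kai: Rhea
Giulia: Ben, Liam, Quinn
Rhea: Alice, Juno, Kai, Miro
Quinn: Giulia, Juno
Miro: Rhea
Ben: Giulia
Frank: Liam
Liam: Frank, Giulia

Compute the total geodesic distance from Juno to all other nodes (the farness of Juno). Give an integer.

Distances from Juno: Alice:2, Ben:3, Frank:4, Giulia:2, Kai:2, Liam:3, Miro:2, Quinn:1, Rhea:1.
Sum = 2 + 3 + 4 + 2 + 2 + 3 + 2 + 1 + 1 = 20.

20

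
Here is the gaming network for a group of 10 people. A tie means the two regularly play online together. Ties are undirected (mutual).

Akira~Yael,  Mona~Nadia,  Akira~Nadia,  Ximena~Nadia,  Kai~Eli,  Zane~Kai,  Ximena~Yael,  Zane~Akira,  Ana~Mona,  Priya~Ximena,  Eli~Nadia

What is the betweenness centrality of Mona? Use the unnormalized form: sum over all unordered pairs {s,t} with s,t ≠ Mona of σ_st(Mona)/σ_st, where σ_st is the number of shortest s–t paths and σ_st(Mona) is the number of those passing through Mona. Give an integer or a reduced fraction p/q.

8

Pairs whose geodesics pass through Mona — Akira–Ana: 1; Ana–Priya: 1; Ana–Kai: 1; Ana–Nadia: 1; Ana–Eli: 1; Ana–Ximena: 1; Ana–Zane: 1; Ana–Yael: 2/2.
All other pairs contribute 0.
Summing the contributions gives betweenness(Mona) = 8.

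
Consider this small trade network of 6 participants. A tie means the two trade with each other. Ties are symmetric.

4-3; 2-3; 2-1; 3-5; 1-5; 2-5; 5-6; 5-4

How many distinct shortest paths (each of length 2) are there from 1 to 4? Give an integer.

1

The shortest distance is 2, and the only length-2 path is 1–5–4. So there is exactly 1 shortest path.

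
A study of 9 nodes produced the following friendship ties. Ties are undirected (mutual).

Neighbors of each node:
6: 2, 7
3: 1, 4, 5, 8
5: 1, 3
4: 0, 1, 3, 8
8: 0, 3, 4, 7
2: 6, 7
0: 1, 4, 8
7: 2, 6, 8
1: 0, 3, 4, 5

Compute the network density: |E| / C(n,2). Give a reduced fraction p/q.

There are 14 edges and 9 nodes, so the maximum possible is C(9,2) = 36.
Density = 14/36 = 7/18.

7/18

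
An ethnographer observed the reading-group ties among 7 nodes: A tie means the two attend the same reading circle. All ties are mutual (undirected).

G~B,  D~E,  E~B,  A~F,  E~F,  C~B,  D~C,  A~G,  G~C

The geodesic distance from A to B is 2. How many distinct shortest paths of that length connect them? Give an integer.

1

The shortest distance is 2, and the only length-2 path is A–G–B. So there is exactly 1 shortest path.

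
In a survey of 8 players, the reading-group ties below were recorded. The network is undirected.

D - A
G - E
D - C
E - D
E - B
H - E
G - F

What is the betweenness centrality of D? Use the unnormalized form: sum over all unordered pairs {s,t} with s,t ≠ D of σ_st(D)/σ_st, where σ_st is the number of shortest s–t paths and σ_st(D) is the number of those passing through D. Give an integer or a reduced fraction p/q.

11

Pairs whose geodesics pass through D — A–H: 1; A–F: 1; A–E: 1; A–G: 1; A–B: 1; A–C: 1; H–C: 1; F–C: 1; E–C: 1; G–C: 1; B–C: 1.
All other pairs contribute 0.
Summing the contributions gives betweenness(D) = 11.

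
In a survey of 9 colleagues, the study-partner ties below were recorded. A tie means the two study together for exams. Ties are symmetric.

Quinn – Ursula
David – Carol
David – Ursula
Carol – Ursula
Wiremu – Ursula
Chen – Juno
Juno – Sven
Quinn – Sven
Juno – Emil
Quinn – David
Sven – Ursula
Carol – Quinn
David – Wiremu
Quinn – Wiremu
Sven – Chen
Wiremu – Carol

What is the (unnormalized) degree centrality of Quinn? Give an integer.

Quinn is directly tied to Carol, David, Sven, Ursula, and Wiremu. That is 5 neighbors, so the degree of Quinn is 5.

5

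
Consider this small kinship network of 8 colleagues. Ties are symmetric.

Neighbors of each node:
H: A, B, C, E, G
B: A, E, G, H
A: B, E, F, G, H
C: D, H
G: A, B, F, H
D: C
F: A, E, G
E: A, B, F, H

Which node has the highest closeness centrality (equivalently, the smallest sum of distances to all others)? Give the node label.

Farness (sum of distances to all others) for each node — A:10, B:11, C:13, D:19, E:11, F:14, G:11, H:9.
The smallest farness is 9, for H, so H has the highest closeness.

H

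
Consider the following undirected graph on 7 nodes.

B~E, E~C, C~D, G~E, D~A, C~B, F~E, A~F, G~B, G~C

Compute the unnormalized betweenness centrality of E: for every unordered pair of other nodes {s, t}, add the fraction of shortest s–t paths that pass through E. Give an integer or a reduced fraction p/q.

Pairs whose geodesics pass through E — B–F: 1; B–A: 1/2; C–F: 1; G–F: 1; G–A: 1/2.
All other pairs contribute 0.
Summing the contributions gives betweenness(E) = 4.

4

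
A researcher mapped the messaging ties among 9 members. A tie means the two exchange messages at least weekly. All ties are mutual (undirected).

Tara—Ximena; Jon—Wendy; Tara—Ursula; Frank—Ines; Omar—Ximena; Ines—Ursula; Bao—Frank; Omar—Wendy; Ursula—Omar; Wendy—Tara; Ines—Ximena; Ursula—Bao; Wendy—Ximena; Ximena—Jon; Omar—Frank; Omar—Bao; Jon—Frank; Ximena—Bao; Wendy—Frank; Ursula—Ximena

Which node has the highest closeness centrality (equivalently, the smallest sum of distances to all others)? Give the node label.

Farness (sum of distances to all others) for each node — Bao:12, Frank:11, Ines:13, Jon:13, Omar:11, Tara:13, Ursula:11, Wendy:11, Ximena:9.
The smallest farness is 9, for Ximena, so Ximena has the highest closeness.

Ximena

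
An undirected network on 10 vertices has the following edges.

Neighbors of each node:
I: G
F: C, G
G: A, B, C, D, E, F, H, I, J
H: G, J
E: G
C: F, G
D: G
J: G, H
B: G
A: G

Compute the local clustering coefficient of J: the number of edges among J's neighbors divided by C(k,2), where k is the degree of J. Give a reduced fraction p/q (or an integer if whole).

1

J's neighbors: G and H (k = 2).
Possible neighbor pairs: C(2,2) = 1. Edges among them: G–H → e = 1.
Clustering(J) = 1/1.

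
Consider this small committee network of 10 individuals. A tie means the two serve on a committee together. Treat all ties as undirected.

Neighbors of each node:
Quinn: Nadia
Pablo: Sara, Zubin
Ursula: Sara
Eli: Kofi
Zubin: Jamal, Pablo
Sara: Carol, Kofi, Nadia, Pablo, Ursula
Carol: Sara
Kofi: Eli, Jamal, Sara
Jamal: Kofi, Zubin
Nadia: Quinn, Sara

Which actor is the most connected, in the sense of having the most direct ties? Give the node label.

Degrees — Carol:1, Eli:1, Jamal:2, Kofi:3, Nadia:2, Pablo:2, Quinn:1, Sara:5, Ursula:1, Zubin:2.
The maximum is 5, attained only by Sara.

Sara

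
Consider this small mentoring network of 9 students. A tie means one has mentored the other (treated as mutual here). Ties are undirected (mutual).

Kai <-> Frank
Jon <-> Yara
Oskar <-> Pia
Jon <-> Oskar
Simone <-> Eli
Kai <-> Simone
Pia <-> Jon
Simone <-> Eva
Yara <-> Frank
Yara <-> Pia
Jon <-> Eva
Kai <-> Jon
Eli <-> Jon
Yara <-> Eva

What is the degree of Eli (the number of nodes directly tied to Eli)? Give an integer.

2

Eli is directly tied to Jon and Simone. That is 2 neighbors, so the degree of Eli is 2.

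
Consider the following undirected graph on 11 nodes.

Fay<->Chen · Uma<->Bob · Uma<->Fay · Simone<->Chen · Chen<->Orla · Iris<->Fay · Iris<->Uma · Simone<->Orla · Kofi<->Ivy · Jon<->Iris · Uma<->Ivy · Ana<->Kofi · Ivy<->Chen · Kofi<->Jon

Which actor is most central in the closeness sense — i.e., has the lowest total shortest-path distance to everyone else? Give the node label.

Ivy

Farness (sum of distances to all others) for each node — Ana:30, Bob:28, Chen:19, Fay:20, Iris:20, Ivy:17, Jon:24, Kofi:21, Orla:27, Simone:27, Uma:19.
The smallest farness is 17, for Ivy, so Ivy has the highest closeness.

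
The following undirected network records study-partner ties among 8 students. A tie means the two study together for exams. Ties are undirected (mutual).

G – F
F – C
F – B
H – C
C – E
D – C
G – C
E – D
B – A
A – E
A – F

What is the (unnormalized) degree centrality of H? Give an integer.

H is directly tied to C. That is 1 neighbor, so the degree of H is 1.

1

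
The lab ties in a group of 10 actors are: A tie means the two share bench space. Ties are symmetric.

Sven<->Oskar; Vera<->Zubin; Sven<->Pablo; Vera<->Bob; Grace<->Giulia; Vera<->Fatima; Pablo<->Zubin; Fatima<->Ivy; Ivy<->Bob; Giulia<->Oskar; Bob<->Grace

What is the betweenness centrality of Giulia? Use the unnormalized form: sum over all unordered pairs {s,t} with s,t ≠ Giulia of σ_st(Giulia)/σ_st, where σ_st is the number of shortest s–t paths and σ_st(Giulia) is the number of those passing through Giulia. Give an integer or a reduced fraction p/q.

13/2

Pairs whose geodesics pass through Giulia — Grace–Pablo: 1/2; Grace–Sven: 1; Grace–Oskar: 1; Bob–Sven: 1/2; Bob–Oskar: 1; Ivy–Sven: 1/3; Ivy–Oskar: 1; Fatima–Oskar: 2/3; Vera–Oskar: 1/2.
All other pairs contribute 0.
Summing the contributions gives betweenness(Giulia) = 13/2.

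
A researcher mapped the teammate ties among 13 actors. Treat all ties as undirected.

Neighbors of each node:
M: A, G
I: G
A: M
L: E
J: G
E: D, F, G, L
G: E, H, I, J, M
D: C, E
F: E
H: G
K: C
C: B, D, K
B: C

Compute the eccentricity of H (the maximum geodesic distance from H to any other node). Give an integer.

Distances from H: A:3, B:5, C:4, D:3, E:2, F:3, G:1, I:2, J:2, K:5, L:3, M:2.
The largest is 5 (to K and B), so the eccentricity of H is 5.

5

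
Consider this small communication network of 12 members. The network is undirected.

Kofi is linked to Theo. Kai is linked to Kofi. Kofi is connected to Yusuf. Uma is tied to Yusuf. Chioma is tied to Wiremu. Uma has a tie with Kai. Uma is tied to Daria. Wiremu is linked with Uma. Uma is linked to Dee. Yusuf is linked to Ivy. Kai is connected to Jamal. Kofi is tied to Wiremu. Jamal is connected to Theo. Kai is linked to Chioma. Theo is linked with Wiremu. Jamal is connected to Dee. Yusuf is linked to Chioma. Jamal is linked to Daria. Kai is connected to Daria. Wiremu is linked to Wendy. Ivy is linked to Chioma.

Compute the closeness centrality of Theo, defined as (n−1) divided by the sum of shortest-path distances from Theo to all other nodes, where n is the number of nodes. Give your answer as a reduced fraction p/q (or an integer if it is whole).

11/20

Distances from Theo: Chioma:2, Daria:2, Dee:2, Ivy:3, Jamal:1, Kai:2, Kofi:1, Uma:2, Wendy:2, Wiremu:1, Yusuf:2. Sum = 20.
n = 12, so closeness = 11/20.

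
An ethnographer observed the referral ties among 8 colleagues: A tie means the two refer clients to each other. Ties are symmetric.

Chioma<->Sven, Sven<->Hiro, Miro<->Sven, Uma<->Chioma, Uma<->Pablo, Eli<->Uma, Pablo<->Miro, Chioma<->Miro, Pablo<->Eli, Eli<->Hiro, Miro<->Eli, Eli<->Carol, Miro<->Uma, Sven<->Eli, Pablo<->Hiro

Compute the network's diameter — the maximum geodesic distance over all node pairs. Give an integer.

Eccentricity of each node (its greatest distance to any other): Carol:3, Chioma:3, Eli:2, Hiro:2, Miro:2, Pablo:2, Sven:2, Uma:2.
The maximum eccentricity is 3, realized for instance by the pair Carol–Chioma via Carol – Eli – Uma – Chioma. So the diameter is 3.

3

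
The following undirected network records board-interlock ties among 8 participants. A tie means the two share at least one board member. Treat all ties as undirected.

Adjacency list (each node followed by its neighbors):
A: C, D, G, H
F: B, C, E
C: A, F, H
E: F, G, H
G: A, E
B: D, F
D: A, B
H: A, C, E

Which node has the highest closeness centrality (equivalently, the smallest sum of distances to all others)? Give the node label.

A

Farness (sum of distances to all others) for each node — A:10, B:14, C:11, D:13, E:12, F:11, G:13, H:12.
The smallest farness is 10, for A, so A has the highest closeness.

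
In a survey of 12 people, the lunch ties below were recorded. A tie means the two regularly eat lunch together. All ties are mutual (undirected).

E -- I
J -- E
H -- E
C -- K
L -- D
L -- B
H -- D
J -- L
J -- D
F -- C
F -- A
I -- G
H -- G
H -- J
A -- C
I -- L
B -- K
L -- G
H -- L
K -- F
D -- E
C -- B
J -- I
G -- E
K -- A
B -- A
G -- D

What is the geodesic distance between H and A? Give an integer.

One shortest route is H – L – B – A, which uses 3 edges, and at distance 2 from H we only reach {B, I}, which does not include A. So d(H,A) = 3.

3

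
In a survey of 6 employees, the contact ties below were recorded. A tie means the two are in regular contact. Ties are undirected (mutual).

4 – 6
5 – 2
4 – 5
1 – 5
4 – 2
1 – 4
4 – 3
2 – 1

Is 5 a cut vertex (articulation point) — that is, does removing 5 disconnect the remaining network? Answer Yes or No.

No

Even without 5, every remaining node can still reach every other (the residual graph is connected), so 5 is not a cut vertex.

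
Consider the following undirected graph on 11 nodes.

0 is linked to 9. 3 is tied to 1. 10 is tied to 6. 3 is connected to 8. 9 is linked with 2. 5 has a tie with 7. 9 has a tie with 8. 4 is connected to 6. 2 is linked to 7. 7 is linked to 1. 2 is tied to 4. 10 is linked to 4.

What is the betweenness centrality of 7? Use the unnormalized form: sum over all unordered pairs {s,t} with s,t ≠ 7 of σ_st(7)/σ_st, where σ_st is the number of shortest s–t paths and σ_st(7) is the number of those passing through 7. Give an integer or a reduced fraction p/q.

Pairs whose geodesics pass through 7 — 2–5: 1; 2–3: 1/2; 2–1: 1; 6–5: 1; 6–3: 1/2; 6–1: 1; 5–4: 1; 5–0: 1; 5–3: 1; 5–10: 1; 5–8: 2/2; 5–9: 1; 5–1: 1; 4–3: 1/2 … (+5 more pairs).
All other pairs contribute 0.
Summing the contributions gives betweenness(7) = 16.

16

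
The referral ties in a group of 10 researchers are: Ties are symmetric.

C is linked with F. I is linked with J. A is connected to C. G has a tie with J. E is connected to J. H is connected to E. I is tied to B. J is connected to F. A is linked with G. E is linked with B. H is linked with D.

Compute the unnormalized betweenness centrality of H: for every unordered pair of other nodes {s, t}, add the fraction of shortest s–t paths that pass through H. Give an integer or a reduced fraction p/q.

8

Pairs whose geodesics pass through H — E–D: 1; G–D: 1; F–D: 1; A–D: 1; B–D: 1; C–D: 1; D–J: 1; D–I: 2/2.
All other pairs contribute 0.
Summing the contributions gives betweenness(H) = 8.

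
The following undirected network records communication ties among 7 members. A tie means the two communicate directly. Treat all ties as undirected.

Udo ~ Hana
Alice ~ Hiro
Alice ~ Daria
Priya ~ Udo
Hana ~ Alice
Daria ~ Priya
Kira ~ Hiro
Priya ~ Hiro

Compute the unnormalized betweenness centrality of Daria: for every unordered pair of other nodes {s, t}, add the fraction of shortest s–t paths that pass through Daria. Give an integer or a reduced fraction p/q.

Pairs whose geodesics pass through Daria — Alice–Priya: 1/2.
All other pairs contribute 0.
Summing the contributions gives betweenness(Daria) = 1/2.

1/2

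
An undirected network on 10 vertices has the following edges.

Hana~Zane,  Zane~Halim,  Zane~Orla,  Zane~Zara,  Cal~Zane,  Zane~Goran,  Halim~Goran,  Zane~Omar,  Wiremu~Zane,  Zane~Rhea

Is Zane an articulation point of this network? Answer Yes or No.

Removing Zane leaves {Omar} with no path to {Wiremu}, so the network splits into 8 components. Zane is a cut vertex.

Yes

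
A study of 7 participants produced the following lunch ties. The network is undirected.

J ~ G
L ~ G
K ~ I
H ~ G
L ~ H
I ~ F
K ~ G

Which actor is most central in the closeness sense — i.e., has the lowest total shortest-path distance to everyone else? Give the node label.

G

Farness (sum of distances to all others) for each node — F:18, G:9, H:13, I:13, J:14, K:10, L:13.
The smallest farness is 9, for G, so G has the highest closeness.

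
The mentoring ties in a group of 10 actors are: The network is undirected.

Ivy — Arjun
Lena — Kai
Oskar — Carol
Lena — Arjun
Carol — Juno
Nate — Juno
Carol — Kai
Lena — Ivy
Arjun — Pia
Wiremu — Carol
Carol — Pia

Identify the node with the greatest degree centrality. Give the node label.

Degrees — Arjun:3, Carol:5, Ivy:2, Juno:2, Kai:2, Lena:3, Nate:1, Oskar:1, Pia:2, Wiremu:1.
The maximum is 5, attained only by Carol.

Carol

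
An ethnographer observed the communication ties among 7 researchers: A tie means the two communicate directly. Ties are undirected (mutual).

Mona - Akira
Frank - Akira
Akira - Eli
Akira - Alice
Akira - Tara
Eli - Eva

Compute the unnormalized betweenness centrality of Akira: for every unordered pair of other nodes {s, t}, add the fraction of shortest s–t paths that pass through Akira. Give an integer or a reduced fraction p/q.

14

Pairs whose geodesics pass through Akira — Eva–Tara: 1; Eva–Frank: 1; Eva–Alice: 1; Eva–Mona: 1; Eli–Tara: 1; Eli–Frank: 1; Eli–Alice: 1; Eli–Mona: 1; Tara–Frank: 1; Tara–Alice: 1; Tara–Mona: 1; Frank–Alice: 1; Frank–Mona: 1; Alice–Mona: 1.
All other pairs contribute 0.
Summing the contributions gives betweenness(Akira) = 14.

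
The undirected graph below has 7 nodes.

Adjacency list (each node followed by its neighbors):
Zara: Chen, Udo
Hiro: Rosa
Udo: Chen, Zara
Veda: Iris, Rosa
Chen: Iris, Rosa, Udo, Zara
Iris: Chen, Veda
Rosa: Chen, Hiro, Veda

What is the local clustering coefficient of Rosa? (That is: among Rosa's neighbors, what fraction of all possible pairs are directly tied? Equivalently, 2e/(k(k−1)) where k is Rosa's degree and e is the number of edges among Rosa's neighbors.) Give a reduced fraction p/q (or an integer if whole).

Rosa's neighbors: Chen, Hiro, and Veda (k = 3).
Possible neighbor pairs: C(3,2) = 3. Edges among them: none → e = 0.
Clustering(Rosa) = 0/3 = 0.

0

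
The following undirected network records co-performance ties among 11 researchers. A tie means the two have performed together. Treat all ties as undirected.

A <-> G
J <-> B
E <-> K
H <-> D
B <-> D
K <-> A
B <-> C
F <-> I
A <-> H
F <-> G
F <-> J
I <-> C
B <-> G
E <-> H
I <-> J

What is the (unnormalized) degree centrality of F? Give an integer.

F is directly tied to G, I, and J. That is 3 neighbors, so the degree of F is 3.

3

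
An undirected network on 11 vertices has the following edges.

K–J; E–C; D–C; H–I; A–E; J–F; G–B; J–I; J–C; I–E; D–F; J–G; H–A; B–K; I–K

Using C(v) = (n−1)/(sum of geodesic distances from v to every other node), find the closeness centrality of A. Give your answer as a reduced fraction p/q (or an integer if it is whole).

Distances from A: B:4, C:2, D:3, E:1, F:4, G:4, H:1, I:2, J:3, K:3. Sum = 27.
n = 11, so closeness = 10/27.

10/27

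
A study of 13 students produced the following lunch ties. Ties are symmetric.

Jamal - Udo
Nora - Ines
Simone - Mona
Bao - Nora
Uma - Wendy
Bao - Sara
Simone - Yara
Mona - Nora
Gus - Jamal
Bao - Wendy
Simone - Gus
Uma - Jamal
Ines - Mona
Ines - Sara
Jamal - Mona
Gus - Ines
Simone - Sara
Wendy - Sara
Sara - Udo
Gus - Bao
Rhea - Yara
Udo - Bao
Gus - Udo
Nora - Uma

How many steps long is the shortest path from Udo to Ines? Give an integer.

One shortest route is Udo – Sara – Ines, which uses 2 edges, and Udo and Ines are not directly tied, so nothing shorter exists. So d(Udo,Ines) = 2.

2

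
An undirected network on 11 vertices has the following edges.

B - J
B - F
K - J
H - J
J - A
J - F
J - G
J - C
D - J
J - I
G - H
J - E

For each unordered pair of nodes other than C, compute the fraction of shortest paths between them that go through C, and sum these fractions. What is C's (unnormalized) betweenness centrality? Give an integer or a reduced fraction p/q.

0

No shortest path between any pair of other nodes passes through C.
Summing the contributions gives betweenness(C) = 0.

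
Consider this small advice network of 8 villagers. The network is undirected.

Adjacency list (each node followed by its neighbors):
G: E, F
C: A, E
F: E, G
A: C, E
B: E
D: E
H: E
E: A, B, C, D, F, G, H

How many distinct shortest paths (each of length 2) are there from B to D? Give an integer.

The shortest distance is 2, and the only length-2 path is B–E–D. So there is exactly 1 shortest path.

1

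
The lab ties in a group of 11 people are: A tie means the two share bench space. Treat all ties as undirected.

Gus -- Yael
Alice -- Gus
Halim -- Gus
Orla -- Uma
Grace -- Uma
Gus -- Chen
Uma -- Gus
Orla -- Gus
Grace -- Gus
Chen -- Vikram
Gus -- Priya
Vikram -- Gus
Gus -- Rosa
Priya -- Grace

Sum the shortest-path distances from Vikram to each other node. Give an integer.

Distances from Vikram: Alice:2, Chen:1, Grace:2, Gus:1, Halim:2, Orla:2, Priya:2, Rosa:2, Uma:2, Yael:2.
Sum = 2 + 1 + 2 + 1 + 2 + 2 + 2 + 2 + 2 + 2 = 18.

18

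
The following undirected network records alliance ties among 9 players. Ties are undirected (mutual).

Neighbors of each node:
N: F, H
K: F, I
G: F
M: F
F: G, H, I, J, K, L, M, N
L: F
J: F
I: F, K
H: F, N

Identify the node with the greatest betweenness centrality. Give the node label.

F

Unnormalized betweenness of each node: F:26, G:0, H:0, I:0, J:0, K:0, L:0, M:0, N:0.
F has the largest value, 26, making it the main broker — the node through which the most shortest paths run.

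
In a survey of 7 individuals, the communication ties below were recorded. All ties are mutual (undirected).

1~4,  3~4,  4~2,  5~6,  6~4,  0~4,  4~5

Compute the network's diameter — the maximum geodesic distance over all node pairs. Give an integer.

Eccentricity of each node (its greatest distance to any other): 0:2, 1:2, 2:2, 3:2, 4:1, 5:2, 6:2.
The maximum eccentricity is 2, realized for instance by the pair 0–6 via 0 – 4 – 6. So the diameter is 2.

2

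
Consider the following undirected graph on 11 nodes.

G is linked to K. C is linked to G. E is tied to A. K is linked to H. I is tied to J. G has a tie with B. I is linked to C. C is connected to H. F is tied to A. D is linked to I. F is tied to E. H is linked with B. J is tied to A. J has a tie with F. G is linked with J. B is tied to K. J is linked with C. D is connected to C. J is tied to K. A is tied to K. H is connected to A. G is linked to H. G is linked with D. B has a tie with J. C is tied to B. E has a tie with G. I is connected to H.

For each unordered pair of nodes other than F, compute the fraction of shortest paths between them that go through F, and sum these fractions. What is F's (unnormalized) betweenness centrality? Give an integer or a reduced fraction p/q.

Pairs whose geodesics pass through F — I–E: 1/7; E–J: 1/3.
All other pairs contribute 0.
Summing the contributions gives betweenness(F) = 10/21.

10/21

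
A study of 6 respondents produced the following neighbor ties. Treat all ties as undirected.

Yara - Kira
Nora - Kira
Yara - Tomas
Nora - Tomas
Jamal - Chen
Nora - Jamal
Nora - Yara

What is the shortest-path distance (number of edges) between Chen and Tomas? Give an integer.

3

One shortest route is Chen – Jamal – Nora – Tomas, which uses 3 edges, and at distance 2 from Chen we only reach {Nora}, which does not include Tomas. So d(Chen,Tomas) = 3.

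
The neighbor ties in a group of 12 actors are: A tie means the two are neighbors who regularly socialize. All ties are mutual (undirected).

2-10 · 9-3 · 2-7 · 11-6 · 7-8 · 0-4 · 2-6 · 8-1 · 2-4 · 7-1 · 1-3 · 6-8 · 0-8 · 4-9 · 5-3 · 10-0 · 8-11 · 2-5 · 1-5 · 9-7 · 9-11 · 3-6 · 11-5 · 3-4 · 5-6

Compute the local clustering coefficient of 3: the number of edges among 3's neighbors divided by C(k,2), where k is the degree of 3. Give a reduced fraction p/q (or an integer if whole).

3's neighbors: 1, 4, 5, 6, and 9 (k = 5).
Possible neighbor pairs: C(5,2) = 10. Edges among them: 1–5, 4–9, 5–6 → e = 3.
Clustering(3) = 3/10.

3/10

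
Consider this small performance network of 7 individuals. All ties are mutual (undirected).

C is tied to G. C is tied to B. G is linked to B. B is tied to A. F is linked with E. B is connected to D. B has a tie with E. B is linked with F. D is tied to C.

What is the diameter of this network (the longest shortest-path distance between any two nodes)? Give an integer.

Eccentricity of each node (its greatest distance to any other): A:2, B:1, C:2, D:2, E:2, F:2, G:2.
The maximum eccentricity is 2, realized for instance by the pair A–D via A – B – D. So the diameter is 2.

2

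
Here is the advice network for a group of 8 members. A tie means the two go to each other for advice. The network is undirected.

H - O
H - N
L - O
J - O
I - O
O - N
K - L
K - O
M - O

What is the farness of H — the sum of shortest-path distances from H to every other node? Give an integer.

Distances from H: I:2, J:2, K:2, L:2, M:2, N:1, O:1.
Sum = 2 + 2 + 2 + 2 + 2 + 1 + 1 = 12.

12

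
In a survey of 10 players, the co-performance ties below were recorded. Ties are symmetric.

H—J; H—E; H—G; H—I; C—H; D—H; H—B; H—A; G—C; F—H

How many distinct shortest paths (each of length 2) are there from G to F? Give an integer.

1

The shortest distance is 2, and the only length-2 path is G–H–F. So there is exactly 1 shortest path.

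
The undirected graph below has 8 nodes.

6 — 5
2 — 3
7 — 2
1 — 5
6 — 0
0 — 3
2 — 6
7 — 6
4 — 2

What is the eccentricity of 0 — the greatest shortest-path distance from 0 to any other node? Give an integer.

3

Distances from 0: 1:3, 2:2, 3:1, 4:3, 5:2, 6:1, 7:2.
The largest is 3 (to 4 and 1), so the eccentricity of 0 is 3.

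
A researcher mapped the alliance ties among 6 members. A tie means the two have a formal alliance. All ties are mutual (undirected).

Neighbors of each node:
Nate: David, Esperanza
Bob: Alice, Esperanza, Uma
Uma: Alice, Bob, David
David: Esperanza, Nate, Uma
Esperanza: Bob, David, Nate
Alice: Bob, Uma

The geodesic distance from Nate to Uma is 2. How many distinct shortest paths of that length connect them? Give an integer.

1

The shortest distance is 2, and the only length-2 path is Nate–David–Uma. So there is exactly 1 shortest path.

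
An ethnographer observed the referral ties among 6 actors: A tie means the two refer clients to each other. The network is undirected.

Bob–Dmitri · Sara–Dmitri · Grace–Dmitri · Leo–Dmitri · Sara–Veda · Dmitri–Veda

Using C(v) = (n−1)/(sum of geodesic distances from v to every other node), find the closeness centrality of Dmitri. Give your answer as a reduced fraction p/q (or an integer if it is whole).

1

Distances from Dmitri: Bob:1, Grace:1, Leo:1, Sara:1, Veda:1. Sum = 5.
n = 6, so closeness = 5/5 = 1.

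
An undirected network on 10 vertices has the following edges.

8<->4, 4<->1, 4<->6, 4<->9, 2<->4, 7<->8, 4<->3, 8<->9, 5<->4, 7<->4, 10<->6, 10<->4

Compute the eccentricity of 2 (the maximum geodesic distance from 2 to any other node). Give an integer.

Distances from 2: 1:2, 3:2, 4:1, 5:2, 6:2, 7:2, 8:2, 9:2, 10:2.
The largest is 2 (to 3, 1, 10, 6, 8, 5, 9, and 7), so the eccentricity of 2 is 2.

2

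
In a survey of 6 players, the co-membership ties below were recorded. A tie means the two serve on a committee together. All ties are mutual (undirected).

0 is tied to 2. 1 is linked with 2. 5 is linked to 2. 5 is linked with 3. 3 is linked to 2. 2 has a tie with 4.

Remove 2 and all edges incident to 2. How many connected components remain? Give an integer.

Without 2, the remaining ties split the others into: {3, 5}; {1}; {0}; {4}.
That's 4 separate components.

4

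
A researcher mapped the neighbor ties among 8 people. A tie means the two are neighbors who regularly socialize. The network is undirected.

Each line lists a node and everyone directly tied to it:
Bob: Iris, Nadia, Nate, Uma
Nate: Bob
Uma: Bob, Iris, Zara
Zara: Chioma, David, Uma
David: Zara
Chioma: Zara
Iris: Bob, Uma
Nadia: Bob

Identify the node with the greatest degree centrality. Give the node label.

Bob

Degrees — Bob:4, Chioma:1, David:1, Iris:2, Nadia:1, Nate:1, Uma:3, Zara:3.
The maximum is 4, attained only by Bob.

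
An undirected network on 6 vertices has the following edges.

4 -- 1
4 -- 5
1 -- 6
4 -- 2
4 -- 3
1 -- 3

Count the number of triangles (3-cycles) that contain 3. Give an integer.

3's neighbors: 1 and 4.
Neighbor pairs that are themselves tied: 3–1–4. Each forms one triangle with 3, for 1 in total.

1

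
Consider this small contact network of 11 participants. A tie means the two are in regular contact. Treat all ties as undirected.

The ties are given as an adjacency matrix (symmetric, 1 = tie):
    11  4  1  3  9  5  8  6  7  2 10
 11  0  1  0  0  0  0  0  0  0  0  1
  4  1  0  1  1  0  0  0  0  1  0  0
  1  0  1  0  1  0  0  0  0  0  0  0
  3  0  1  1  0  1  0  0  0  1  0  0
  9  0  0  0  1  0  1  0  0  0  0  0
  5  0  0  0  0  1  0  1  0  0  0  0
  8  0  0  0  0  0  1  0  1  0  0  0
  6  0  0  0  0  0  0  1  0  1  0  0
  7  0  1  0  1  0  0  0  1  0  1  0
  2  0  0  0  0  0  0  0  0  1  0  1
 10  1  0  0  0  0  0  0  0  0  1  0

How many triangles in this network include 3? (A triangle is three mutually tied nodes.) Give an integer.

2

3's neighbors: 1, 4, 7, and 9.
Neighbor pairs that are themselves tied: 3–1–4; 3–4–7. Each forms one triangle with 3, for 2 in total.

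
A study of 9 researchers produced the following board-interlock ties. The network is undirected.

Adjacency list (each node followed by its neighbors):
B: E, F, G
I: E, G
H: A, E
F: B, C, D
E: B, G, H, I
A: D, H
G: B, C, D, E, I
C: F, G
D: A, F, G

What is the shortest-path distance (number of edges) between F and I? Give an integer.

One shortest route is F – D – G – I, which uses 3 edges, and at distance 2 from F we only reach {A, E, G}, which does not include I. So d(F,I) = 3.

3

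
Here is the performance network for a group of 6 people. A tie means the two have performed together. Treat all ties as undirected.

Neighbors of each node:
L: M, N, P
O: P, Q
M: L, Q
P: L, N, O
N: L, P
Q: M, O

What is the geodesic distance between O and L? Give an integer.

2

One shortest route is O – P – L, which uses 2 edges, and O and L are not directly tied, so nothing shorter exists. So d(O,L) = 2.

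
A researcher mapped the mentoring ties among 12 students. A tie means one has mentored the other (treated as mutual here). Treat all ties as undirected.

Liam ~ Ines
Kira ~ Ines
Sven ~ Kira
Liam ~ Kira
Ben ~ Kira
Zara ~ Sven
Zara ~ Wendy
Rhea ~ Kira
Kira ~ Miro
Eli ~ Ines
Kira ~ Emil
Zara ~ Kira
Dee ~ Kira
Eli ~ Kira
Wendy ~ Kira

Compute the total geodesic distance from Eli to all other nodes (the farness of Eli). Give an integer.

Distances from Eli: Ben:2, Dee:2, Emil:2, Ines:1, Kira:1, Liam:2, Miro:2, Rhea:2, Sven:2, Wendy:2, Zara:2.
Sum = 2 + 2 + 2 + 1 + 1 + 2 + 2 + 2 + 2 + 2 + 2 = 20.

20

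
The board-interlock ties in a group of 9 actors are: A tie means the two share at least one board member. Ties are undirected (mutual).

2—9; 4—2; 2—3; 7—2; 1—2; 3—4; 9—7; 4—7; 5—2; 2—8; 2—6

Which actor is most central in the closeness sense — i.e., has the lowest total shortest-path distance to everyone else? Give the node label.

Farness (sum of distances to all others) for each node — 1:15, 2:8, 3:14, 4:13, 5:15, 6:15, 7:13, 8:15, 9:14.
The smallest farness is 8, for 2, so 2 has the highest closeness.

2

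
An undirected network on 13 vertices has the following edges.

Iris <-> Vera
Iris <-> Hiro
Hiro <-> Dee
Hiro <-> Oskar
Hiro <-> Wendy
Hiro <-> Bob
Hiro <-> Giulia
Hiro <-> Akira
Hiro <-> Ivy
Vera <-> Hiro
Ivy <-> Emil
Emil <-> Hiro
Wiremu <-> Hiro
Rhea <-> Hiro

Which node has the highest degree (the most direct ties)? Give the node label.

Hiro

Degrees — Akira:1, Bob:1, Dee:1, Emil:2, Giulia:1, Hiro:12, Iris:2, Ivy:2, Oskar:1, Rhea:1, Vera:2, Wendy:1, Wiremu:1.
The maximum is 12, attained only by Hiro.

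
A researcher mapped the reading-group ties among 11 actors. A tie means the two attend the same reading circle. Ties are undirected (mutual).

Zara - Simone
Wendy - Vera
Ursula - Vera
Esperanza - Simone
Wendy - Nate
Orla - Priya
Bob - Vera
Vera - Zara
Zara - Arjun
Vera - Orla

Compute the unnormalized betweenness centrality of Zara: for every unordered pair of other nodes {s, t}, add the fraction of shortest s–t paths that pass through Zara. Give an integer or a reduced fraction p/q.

23

Pairs whose geodesics pass through Zara — Vera–Simone: 1; Vera–Arjun: 1; Vera–Esperanza: 1; Simone–Nate: 1; Simone–Wendy: 1; Simone–Ursula: 1; Simone–Orla: 1; Simone–Arjun: 1; Simone–Priya: 1; Simone–Bob: 1; Nate–Arjun: 1; Nate–Esperanza: 1; Wendy–Arjun: 1; Wendy–Esperanza: 1 … (+9 more pairs).
All other pairs contribute 0.
Summing the contributions gives betweenness(Zara) = 23.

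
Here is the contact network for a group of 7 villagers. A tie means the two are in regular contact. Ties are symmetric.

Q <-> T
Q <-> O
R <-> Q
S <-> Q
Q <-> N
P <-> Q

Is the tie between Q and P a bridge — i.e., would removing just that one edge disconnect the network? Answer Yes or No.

Yes

Without the Q–P edge there is no alternate route between Q and P, so the network disconnects. It is a bridge.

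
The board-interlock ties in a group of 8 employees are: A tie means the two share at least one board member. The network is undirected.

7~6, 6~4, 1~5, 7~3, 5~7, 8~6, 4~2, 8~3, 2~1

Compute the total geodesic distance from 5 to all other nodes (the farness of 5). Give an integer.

14

Distances from 5: 1:1, 2:2, 3:2, 4:3, 6:2, 7:1, 8:3.
Sum = 1 + 2 + 2 + 3 + 2 + 1 + 3 = 14.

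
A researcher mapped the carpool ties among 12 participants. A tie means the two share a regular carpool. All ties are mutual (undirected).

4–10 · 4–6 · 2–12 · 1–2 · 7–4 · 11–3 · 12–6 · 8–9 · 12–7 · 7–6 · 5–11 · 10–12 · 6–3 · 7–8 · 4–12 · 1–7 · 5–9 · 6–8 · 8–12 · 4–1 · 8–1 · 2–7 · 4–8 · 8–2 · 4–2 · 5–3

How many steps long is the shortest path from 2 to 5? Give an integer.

3

One shortest route is 2 – 8 – 9 – 5, which uses 3 edges, and at distance 2 from 2 we only reach {6, 9, 10}, which does not include 5. So d(2,5) = 3.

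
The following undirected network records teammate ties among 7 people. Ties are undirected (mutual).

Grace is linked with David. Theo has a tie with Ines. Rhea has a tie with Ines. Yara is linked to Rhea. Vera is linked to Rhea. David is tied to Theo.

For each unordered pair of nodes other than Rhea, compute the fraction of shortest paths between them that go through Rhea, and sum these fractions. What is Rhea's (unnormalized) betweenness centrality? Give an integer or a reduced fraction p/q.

9

Pairs whose geodesics pass through Rhea — Vera–Ines: 1; Vera–Yara: 1; Vera–Grace: 1; Vera–Theo: 1; Vera–David: 1; Ines–Yara: 1; Yara–Grace: 1; Yara–Theo: 1; Yara–David: 1.
All other pairs contribute 0.
Summing the contributions gives betweenness(Rhea) = 9.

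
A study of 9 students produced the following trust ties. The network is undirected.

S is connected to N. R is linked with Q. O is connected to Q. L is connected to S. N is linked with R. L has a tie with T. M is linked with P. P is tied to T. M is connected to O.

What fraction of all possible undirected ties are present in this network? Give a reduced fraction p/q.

1/4

There are 9 edges and 9 nodes, so the maximum possible is C(9,2) = 36.
Density = 9/36 = 1/4.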